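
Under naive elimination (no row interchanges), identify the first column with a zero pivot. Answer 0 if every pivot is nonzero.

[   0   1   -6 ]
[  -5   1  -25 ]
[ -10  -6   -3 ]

Naive forward elimination:
Pivot entry (1,1) is zero but row 2 has -5 in column 1 -> naive elimination stops; a row interchange (e.g. R1 <-> R2) would be required here.

first zero-pivot column = 1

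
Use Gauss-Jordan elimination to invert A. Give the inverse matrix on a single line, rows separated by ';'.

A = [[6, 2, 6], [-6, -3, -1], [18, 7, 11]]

Gauss-Jordan on [A | I]:
R1 <- (1/6)*R1:  [   1  1/3    1  |  1/6    0    0 ]
R2 <- R2 - (-6)*R1:  [  0  -1   5  |   1   1   0 ]
R3 <- R3 - (18)*R1:  [  0   1  -7  |  -3   0   1 ]
R2 <- (1/-1)*R2:  [  0   1  -5  |  -1  -1   0 ]
R1 <- R1 - (1/3)*R2:  [   1    0  8/3  |  1/2  1/3    0 ]
R3 <- R3 - (1)*R2:  [  0   0  -2  |  -2   1   1 ]
R3 <- (1/-2)*R3:  [    0     0     1  |     1  -1/2  -1/2 ]
R1 <- R1 - (8/3)*R3:  [     1      0      0  |  -13/6    5/3    4/3 ]
R2 <- R2 - (-5)*R3:  [    0     1     0  |     4  -7/2  -5/2 ]
Right block of [I | A^{-1}] is the inverse:
[ -13/6   5/3   4/3 ]
[     4  -7/2  -5/2 ]
[     1  -1/2  -1/2 ]

inverse = [-13/6 5/3 4/3; 4 -7/2 -5/2; 1 -1/2 -1/2]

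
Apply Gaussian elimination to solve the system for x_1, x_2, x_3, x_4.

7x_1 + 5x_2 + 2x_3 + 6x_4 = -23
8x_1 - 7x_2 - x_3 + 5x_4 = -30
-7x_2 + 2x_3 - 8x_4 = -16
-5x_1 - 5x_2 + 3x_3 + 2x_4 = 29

Forward elimination on [A|b]:
R2 <- R2 - (8/7)*R1:  [     0  -89/7  -23/7  -13/7  -26/7 ]
R4 <- R4 - (-5/7)*R1:  [     0  -10/7   31/7   44/7   88/7 ]
R3 <- R3 - (49/89)*R2:  [        0         0    339/89   -621/89  -1242/89 ]
R4 <- R4 - (10/89)*R2:  [       0        0   427/89   578/89  1156/89 ]
R4 <- R4 - (427/339)*R3:  [        0         0         0  1727/113  3454/113 ]
Row echelon form:
[ 7      5       2         6  |       -23 ]
[ 0  -89/7   -23/7     -13/7  |     -26/7 ]
[ 0      0  339/89   -621/89  |  -1242/89 ]
[ 0      0       0  1727/113  |  3454/113 ]
Back-substitution:
x_4 = (3454/113) / (1727/113) = 2
x_3 = (-1242/89 - (-621/89)*(2)) / (339/89) = 0
x_2 = (-26/7 - (-23/7)*(0) - (-13/7)*(2)) / (-89/7) = 0
x_1 = (-23 - (5)*(0) - (2)*(0) - (6)*(2)) / 7 = -5

(-5, 0, 0, 2)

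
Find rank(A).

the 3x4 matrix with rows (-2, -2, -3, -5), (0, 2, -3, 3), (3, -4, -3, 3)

Row reduction:
R3 <- R3 - (-3/2)*R1:  [     0     -7  -15/2   -9/2 ]
R3 <- R3 - (-7/2)*R2:  [   0    0  -18    6 ]
Row echelon form:
[ -2  -2   -3  -5 ]
[  0   2   -3   3 ]
[  0   0  -18   6 ]
Nonzero rows / pivot columns: 3

rank(A) = 3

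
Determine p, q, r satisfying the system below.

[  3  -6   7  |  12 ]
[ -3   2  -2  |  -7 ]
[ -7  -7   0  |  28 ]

(1, -5, -3)

Forward elimination on [A|b]:
R2 <- R2 - (-1)*R1:  [  0  -4   5   5 ]
R3 <- R3 - (-7/3)*R1:  [    0   -21  49/3    56 ]
R3 <- R3 - (21/4)*R2:  [       0        0  -119/12    119/4 ]
Row echelon form:
[ 3  -6        7  |     12 ]
[ 0  -4        5  |      5 ]
[ 0   0  -119/12  |  119/4 ]
Back-substitution:
r = (119/4) / (-119/12) = -3
q = (5 - (5)*(-3)) / -4 = -5
p = (12 - (-6)*(-5) - (7)*(-3)) / 3 = 1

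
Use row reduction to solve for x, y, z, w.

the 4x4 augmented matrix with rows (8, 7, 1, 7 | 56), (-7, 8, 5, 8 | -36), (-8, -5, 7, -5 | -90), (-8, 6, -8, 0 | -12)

(5, -2, -5, 5)

Forward elimination on [A|b]:
R2 <- R2 - (-7/8)*R1:  [     0  113/8   47/8  113/8     13 ]
R3 <- R3 - (-1)*R1:  [   0    2    8    2  -34 ]
R4 <- R4 - (-1)*R1:  [  0  13  -7   7  44 ]
R3 <- R3 - (16/113)*R2:  [         0          0    810/113          0  -4050/113 ]
R4 <- R4 - (104/113)*R2:  [         0          0  -1402/113         -6   3620/113 ]
R4 <- R4 - (-701/405)*R3:  [   0    0    0   -6  -30 ]
Row echelon form:
[ 8      7        1      7  |         56 ]
[ 0  113/8     47/8  113/8  |         13 ]
[ 0      0  810/113      0  |  -4050/113 ]
[ 0      0        0     -6  |        -30 ]
Back-substitution:
w = (-30) / -6 = 5
z = (-4050/113) / (810/113) = -5
y = (13 - (47/8)*(-5) - (113/8)*(5)) / (113/8) = -2
x = (56 - (7)*(-2) - (1)*(-5) - (7)*(5)) / 8 = 5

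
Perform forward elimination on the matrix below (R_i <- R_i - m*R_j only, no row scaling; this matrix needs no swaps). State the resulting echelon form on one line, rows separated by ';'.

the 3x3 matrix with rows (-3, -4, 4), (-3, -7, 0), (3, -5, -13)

REF = [-3 -4 4; 0 -3 -4; 0 0 3]

Forward elimination:
R2 <- R2 - (1)*R1:  [  0  -3  -4 ]
R3 <- R3 - (-1)*R1:  [  0  -9  -9 ]
R3 <- R3 - (3)*R2:  [ 0  0  3 ]
Row echelon form:
[ -3  -4   4 ]
[  0  -3  -4 ]
[  0   0   3 ]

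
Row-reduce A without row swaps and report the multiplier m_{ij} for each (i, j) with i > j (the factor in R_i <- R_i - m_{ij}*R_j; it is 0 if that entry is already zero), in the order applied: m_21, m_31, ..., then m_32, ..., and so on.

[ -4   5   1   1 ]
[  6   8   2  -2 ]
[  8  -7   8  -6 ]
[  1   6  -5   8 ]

multipliers: -3/2, -2, -1/4, 6/31, 29/62, -198/289

Forward elimination:
R2 <- R2 - (-3/2)*R1:  [    0  31/2   7/2  -1/2 ]
R3 <- R3 - (-2)*R1:  [  0   3  10  -4 ]
R4 <- R4 - (-1/4)*R1:  [     0   29/4  -19/4   33/4 ]
R3 <- R3 - (6/31)*R2:  [       0        0   289/31  -121/31 ]
R4 <- R4 - (29/62)*R2:  [       0        0  -198/31   263/31 ]
R4 <- R4 - (-198/289)*R3:  [        0         0         0  1679/289 ]
Multipliers (in order of application): m_{21} = -3/2, m_{31} = -2, m_{41} = -1/4, m_{32} = 6/31, m_{42} = 29/62, m_{43} = -198/289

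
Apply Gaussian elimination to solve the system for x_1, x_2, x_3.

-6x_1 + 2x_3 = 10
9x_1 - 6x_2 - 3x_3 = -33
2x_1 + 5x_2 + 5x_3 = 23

(-1, 3, 2)

Forward elimination on [A|b]:
R2 <- R2 - (-3/2)*R1:  [   0   -6    0  -18 ]
R3 <- R3 - (-1/3)*R1:  [    0     5  17/3  79/3 ]
R3 <- R3 - (-5/6)*R2:  [    0     0  17/3  34/3 ]
Row echelon form:
[ -6   0     2  |    10 ]
[  0  -6     0  |   -18 ]
[  0   0  17/3  |  34/3 ]
Back-substitution:
x_3 = (34/3) / (17/3) = 2
x_2 = (-18) / -6 = 3
x_1 = (10 - (2)*(2)) / -6 = -1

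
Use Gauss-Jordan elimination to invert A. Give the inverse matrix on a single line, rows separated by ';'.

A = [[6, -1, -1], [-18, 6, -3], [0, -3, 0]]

Gauss-Jordan on [A | I]:
R1 <- (1/6)*R1:  [    1  -1/6  -1/6  |   1/6     0     0 ]
R2 <- R2 - (-18)*R1:  [  0   3  -6  |   3   1   0 ]
R2 <- (1/3)*R2:  [   0    1   -2  |    1  1/3    0 ]
R1 <- R1 - (-1/6)*R2:  [    1     0  -1/2  |   1/3  1/18     0 ]
R3 <- R3 - (-3)*R2:  [  0   0  -6  |   3   1   1 ]
R3 <- (1/-6)*R3:  [    0     0     1  |  -1/2  -1/6  -1/6 ]
R1 <- R1 - (-1/2)*R3:  [     1      0      0  |   1/12  -1/36  -1/12 ]
R2 <- R2 - (-2)*R3:  [    0     1     0  |     0     0  -1/3 ]
Right block of [I | A^{-1}] is the inverse:
[ 1/12  -1/36  -1/12 ]
[    0      0   -1/3 ]
[ -1/2   -1/6   -1/6 ]

inverse = [1/12 -1/36 -1/12; 0 0 -1/3; -1/2 -1/6 -1/6]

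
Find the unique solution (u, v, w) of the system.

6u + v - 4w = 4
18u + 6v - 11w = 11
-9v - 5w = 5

Forward elimination on [A|b]:
R2 <- R2 - (3)*R1:  [  0   3   1  -1 ]
R3 <- R3 - (-3)*R2:  [  0   0  -2   2 ]
Row echelon form:
[ 6  1  -4  |   4 ]
[ 0  3   1  |  -1 ]
[ 0  0  -2  |   2 ]
Back-substitution:
w = (2) / -2 = -1
v = (-1 - (1)*(-1)) / 3 = 0
u = (4 - (1)*(0) - (-4)*(-1)) / 6 = 0

(0, 0, -1)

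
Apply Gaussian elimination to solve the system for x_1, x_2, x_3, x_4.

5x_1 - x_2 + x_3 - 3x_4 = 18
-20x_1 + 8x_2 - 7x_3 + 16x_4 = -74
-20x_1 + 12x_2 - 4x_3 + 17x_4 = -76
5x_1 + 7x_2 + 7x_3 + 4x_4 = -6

(2, 2, -2, -4)

Forward elimination on [A|b]:
R2 <- R2 - (-4)*R1:  [  0   4  -3   4  -2 ]
R3 <- R3 - (-4)*R1:  [  0   8   0   5  -4 ]
R4 <- R4 - (1)*R1:  [   0    8    6    7  -24 ]
R3 <- R3 - (2)*R2:  [  0   0   6  -3   0 ]
R4 <- R4 - (2)*R2:  [   0    0   12   -1  -20 ]
R4 <- R4 - (2)*R3:  [   0    0    0    5  -20 ]
Row echelon form:
[ 5  -1   1  -3  |   18 ]
[ 0   4  -3   4  |   -2 ]
[ 0   0   6  -3  |    0 ]
[ 0   0   0   5  |  -20 ]
Back-substitution:
x_4 = (-20) / 5 = -4
x_3 = (0 - (-3)*(-4)) / 6 = -2
x_2 = (-2 - (-3)*(-2) - (4)*(-4)) / 4 = 2
x_1 = (18 - (-1)*(2) - (1)*(-2) - (-3)*(-4)) / 5 = 2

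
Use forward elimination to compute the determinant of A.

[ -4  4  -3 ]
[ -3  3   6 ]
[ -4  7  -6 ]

det(A) = 99

Forward elimination:
R2 <- R2 - (3/4)*R1:  [    0     0  33/4 ]
R3 <- R3 - (1)*R1:  [  0   3  -3 ]
R2 <-> R3   (pivot in column 2 was zero)
[ -4  4    -3 ]
[  0  3    -3 ]
[  0  0  33/4 ]
Upper-triangular form:
[ -4  4    -3 ]
[  0  3    -3 ]
[  0  0  33/4 ]
det(A) = (-1)^1 * (-4) * (3) * (33/4) = 99  (1 row swap -> sign -1)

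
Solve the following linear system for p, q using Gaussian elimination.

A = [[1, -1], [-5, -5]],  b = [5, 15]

(1, -4)

Forward elimination on [A|b]:
R2 <- R2 - (-5)*R1:  [   0  -10   40 ]
Row echelon form:
[ 1   -1  |   5 ]
[ 0  -10  |  40 ]
Back-substitution:
q = (40) / -10 = -4
p = (5 - (-1)*(-4)) / 1 = 1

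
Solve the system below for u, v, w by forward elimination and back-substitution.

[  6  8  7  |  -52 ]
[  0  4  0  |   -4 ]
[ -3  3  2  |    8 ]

(-5, -1, -2)

Forward elimination on [A|b]:
R3 <- R3 - (-1/2)*R1:  [    0     7  11/2   -18 ]
R3 <- R3 - (7/4)*R2:  [    0     0  11/2   -11 ]
Row echelon form:
[ 6  8     7  |  -52 ]
[ 0  4     0  |   -4 ]
[ 0  0  11/2  |  -11 ]
Back-substitution:
w = (-11) / (11/2) = -2
v = (-4) / 4 = -1
u = (-52 - (8)*(-1) - (7)*(-2)) / 6 = -5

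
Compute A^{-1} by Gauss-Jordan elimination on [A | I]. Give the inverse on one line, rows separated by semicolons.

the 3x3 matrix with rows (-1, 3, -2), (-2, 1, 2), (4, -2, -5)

inverse = [1/5 -19/5 -8/5; 2/5 -13/5 -6/5; 0 -2 -1]

Gauss-Jordan on [A | I]:
R1 <- (1/-1)*R1:  [  1  -3   2  |  -1   0   0 ]
R2 <- R2 - (-2)*R1:  [  0  -5   6  |  -2   1   0 ]
R3 <- R3 - (4)*R1:  [   0   10  -13  |    4    0    1 ]
R2 <- (1/-5)*R2:  [    0     1  -6/5  |   2/5  -1/5     0 ]
R1 <- R1 - (-3)*R2:  [    1     0  -8/5  |   1/5  -3/5     0 ]
R3 <- R3 - (10)*R2:  [  0   0  -1  |   0   2   1 ]
R3 <- (1/-1)*R3:  [  0   0   1  |   0  -2  -1 ]
R1 <- R1 - (-8/5)*R3:  [     1      0      0  |    1/5  -19/5   -8/5 ]
R2 <- R2 - (-6/5)*R3:  [     0      1      0  |    2/5  -13/5   -6/5 ]
Right block of [I | A^{-1}] is the inverse:
[ 1/5  -19/5  -8/5 ]
[ 2/5  -13/5  -6/5 ]
[   0     -2    -1 ]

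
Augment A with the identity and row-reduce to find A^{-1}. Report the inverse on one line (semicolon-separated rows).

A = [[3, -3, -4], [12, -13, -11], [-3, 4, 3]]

inverse = [-5/12 7/12 19/12; 1/4 1/4 5/4; -3/4 1/4 1/4]

Gauss-Jordan on [A | I]:
R1 <- (1/3)*R1:  [    1    -1  -4/3  |   1/3     0     0 ]
R2 <- R2 - (12)*R1:  [  0  -1   5  |  -4   1   0 ]
R3 <- R3 - (-3)*R1:  [  0   1  -1  |   1   0   1 ]
R2 <- (1/-1)*R2:  [  0   1  -5  |   4  -1   0 ]
R1 <- R1 - (-1)*R2:  [     1      0  -19/3  |   13/3     -1      0 ]
R3 <- R3 - (1)*R2:  [  0   0   4  |  -3   1   1 ]
R3 <- (1/4)*R3:  [    0     0     1  |  -3/4   1/4   1/4 ]
R1 <- R1 - (-19/3)*R3:  [     1      0      0  |  -5/12   7/12  19/12 ]
R2 <- R2 - (-5)*R3:  [   0    1    0  |  1/4  1/4  5/4 ]
Right block of [I | A^{-1}] is the inverse:
[ -5/12  7/12  19/12 ]
[   1/4   1/4    5/4 ]
[  -3/4   1/4    1/4 ]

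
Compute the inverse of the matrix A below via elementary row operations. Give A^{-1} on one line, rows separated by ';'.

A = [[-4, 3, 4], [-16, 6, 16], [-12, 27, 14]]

inverse = [-29/4 11/8 1/2; 2/3 -1/6 0; -15/2 3/2 1/2]

Gauss-Jordan on [A | I]:
R1 <- (1/-4)*R1:  [    1  -3/4    -1  |  -1/4     0     0 ]
R2 <- R2 - (-16)*R1:  [  0  -6   0  |  -4   1   0 ]
R3 <- R3 - (-12)*R1:  [  0  18   2  |  -3   0   1 ]
R2 <- (1/-6)*R2:  [    0     1     0  |   2/3  -1/6     0 ]
R1 <- R1 - (-3/4)*R2:  [    1     0    -1  |   1/4  -1/8     0 ]
R3 <- R3 - (18)*R2:  [   0    0    2  |  -15    3    1 ]
R3 <- (1/2)*R3:  [     0      0      1  |  -15/2    3/2    1/2 ]
R1 <- R1 - (-1)*R3:  [     1      0      0  |  -29/4   11/8    1/2 ]
Right block of [I | A^{-1}] is the inverse:
[ -29/4  11/8  1/2 ]
[   2/3  -1/6    0 ]
[ -15/2   3/2  1/2 ]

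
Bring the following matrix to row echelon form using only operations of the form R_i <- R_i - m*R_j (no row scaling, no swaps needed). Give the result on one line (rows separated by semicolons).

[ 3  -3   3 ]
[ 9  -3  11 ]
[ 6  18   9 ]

Forward elimination:
R2 <- R2 - (3)*R1:  [ 0  6  2 ]
R3 <- R3 - (2)*R1:  [  0  24   3 ]
R3 <- R3 - (4)*R2:  [  0   0  -5 ]
Row echelon form:
[ 3  -3   3 ]
[ 0   6   2 ]
[ 0   0  -5 ]

REF = [3 -3 3; 0 6 2; 0 0 -5]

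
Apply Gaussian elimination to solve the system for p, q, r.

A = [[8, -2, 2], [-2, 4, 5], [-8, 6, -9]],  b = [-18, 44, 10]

(-2, 5, 4)

Forward elimination on [A|b]:
R2 <- R2 - (-1/4)*R1:  [    0   7/2  11/2  79/2 ]
R3 <- R3 - (-1)*R1:  [  0   4  -7  -8 ]
R3 <- R3 - (8/7)*R2:  [      0       0   -93/7  -372/7 ]
Row echelon form:
[ 8   -2      2  |     -18 ]
[ 0  7/2   11/2  |    79/2 ]
[ 0    0  -93/7  |  -372/7 ]
Back-substitution:
r = (-372/7) / (-93/7) = 4
q = (79/2 - (11/2)*(4)) / (7/2) = 5
p = (-18 - (-2)*(5) - (2)*(4)) / 8 = -2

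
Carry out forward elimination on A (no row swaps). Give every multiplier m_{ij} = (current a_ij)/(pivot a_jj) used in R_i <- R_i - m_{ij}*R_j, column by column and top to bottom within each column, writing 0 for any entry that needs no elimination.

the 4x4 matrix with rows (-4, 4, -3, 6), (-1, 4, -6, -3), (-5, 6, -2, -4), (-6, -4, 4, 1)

multipliers: 1/4, 5/4, 3/2, 1/3, -10/3, -18/7

Forward elimination:
R2 <- R2 - (1/4)*R1:  [     0      3  -21/4   -9/2 ]
R3 <- R3 - (5/4)*R1:  [     0      1    7/4  -23/2 ]
R4 <- R4 - (3/2)*R1:  [    0   -10  17/2    -8 ]
R3 <- R3 - (1/3)*R2:  [   0    0  7/2  -10 ]
R4 <- R4 - (-10/3)*R2:  [   0    0   -9  -23 ]
R4 <- R4 - (-18/7)*R3:  [      0       0       0  -341/7 ]
Multipliers (in order of application): m_{21} = 1/4, m_{31} = 5/4, m_{41} = 3/2, m_{32} = 1/3, m_{42} = -10/3, m_{43} = -18/7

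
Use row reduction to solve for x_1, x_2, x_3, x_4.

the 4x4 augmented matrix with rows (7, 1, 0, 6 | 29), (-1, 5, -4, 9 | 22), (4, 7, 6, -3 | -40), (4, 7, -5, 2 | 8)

(2, -3, -3, 3)

Forward elimination on [A|b]:
R2 <- R2 - (-1/7)*R1:  [     0   36/7     -4   69/7  183/7 ]
R3 <- R3 - (4/7)*R1:  [      0    45/7       6   -45/7  -396/7 ]
R4 <- R4 - (4/7)*R1:  [     0   45/7     -5  -10/7  -60/7 ]
R3 <- R3 - (5/4)*R2:  [      0       0      11   -75/4  -357/4 ]
R4 <- R4 - (5/4)*R2:  [      0       0       0   -55/4  -165/4 ]
Row echelon form:
[ 7     1   0      6  |      29 ]
[ 0  36/7  -4   69/7  |   183/7 ]
[ 0     0  11  -75/4  |  -357/4 ]
[ 0     0   0  -55/4  |  -165/4 ]
Back-substitution:
x_4 = (-165/4) / (-55/4) = 3
x_3 = (-357/4 - (-75/4)*(3)) / 11 = -3
x_2 = (183/7 - (-4)*(-3) - (69/7)*(3)) / (36/7) = -3
x_1 = (29 - (1)*(-3) - (6)*(3)) / 7 = 2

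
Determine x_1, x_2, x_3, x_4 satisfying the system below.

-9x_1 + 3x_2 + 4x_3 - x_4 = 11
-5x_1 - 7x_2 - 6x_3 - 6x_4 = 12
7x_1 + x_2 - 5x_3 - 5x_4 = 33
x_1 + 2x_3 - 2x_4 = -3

Forward elimination on [A|b]:
R2 <- R2 - (5/9)*R1:  [     0  -26/3  -74/9  -49/9   53/9 ]
R3 <- R3 - (-7/9)*R1:  [     0   10/3  -17/9  -52/9  374/9 ]
R4 <- R4 - (-1/9)*R1:  [     0    1/3   22/9  -19/9  -16/9 ]
R3 <- R3 - (-5/13)*R2:  [       0        0  -197/39  -307/39  1709/39 ]
R4 <- R4 - (-1/26)*R2:  [       0        0    83/39  -181/78  -121/78 ]
R4 <- R4 - (-83/197)*R3:  [         0          0          0  -2221/394   6663/394 ]
Row echelon form:
[ -9      3        4         -1  |        11 ]
[  0  -26/3    -74/9      -49/9  |      53/9 ]
[  0      0  -197/39    -307/39  |   1709/39 ]
[  0      0        0  -2221/394  |  6663/394 ]
Back-substitution:
x_4 = (6663/394) / (-2221/394) = -3
x_3 = (1709/39 - (-307/39)*(-3)) / (-197/39) = -4
x_2 = (53/9 - (-74/9)*(-4) - (-49/9)*(-3)) / (-26/3) = 5
x_1 = (11 - (3)*(5) - (4)*(-4) - (-1)*(-3)) / -9 = -1

(-1, 5, -4, -3)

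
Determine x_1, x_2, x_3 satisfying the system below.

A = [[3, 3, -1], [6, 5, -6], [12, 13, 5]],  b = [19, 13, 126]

Forward elimination on [A|b]:
R2 <- R2 - (2)*R1:  [   0   -1   -4  -25 ]
R3 <- R3 - (4)*R1:  [  0   1   9  50 ]
R3 <- R3 - (-1)*R2:  [  0   0   5  25 ]
Row echelon form:
[ 3   3  -1  |   19 ]
[ 0  -1  -4  |  -25 ]
[ 0   0   5  |   25 ]
Back-substitution:
x_3 = (25) / 5 = 5
x_2 = (-25 - (-4)*(5)) / -1 = 5
x_1 = (19 - (3)*(5) - (-1)*(5)) / 3 = 3

(3, 5, 5)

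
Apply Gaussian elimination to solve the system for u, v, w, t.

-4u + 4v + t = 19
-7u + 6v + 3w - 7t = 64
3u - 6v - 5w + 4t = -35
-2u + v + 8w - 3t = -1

Forward elimination on [A|b]:
R2 <- R2 - (7/4)*R1:  [     0     -1      3  -35/4  123/4 ]
R3 <- R3 - (-3/4)*R1:  [     0     -3     -5   19/4  -83/4 ]
R4 <- R4 - (1/2)*R1:  [     0     -1      8   -7/2  -21/2 ]
R3 <- R3 - (3)*R2:  [    0     0   -14    31  -113 ]
R4 <- R4 - (1)*R2:  [      0       0       5    21/4  -165/4 ]
R4 <- R4 - (-5/14)*R3:  [        0         0         0    457/28  -2285/28 ]
Row echelon form:
[ -4   4    0       1  |        19 ]
[  0  -1    3   -35/4  |     123/4 ]
[  0   0  -14      31  |      -113 ]
[  0   0    0  457/28  |  -2285/28 ]
Back-substitution:
t = (-2285/28) / (457/28) = -5
w = (-113 - (31)*(-5)) / -14 = -3
v = (123/4 - (3)*(-3) - (-35/4)*(-5)) / -1 = 4
u = (19 - (4)*(4) - (1)*(-5)) / -4 = -2

(-2, 4, -3, -5)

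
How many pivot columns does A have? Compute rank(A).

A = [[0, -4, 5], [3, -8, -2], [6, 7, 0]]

Row reduction:
R1 <-> R2   (pivot in column 1 was zero)
[ 3  -8  -2 ]
[ 0  -4   5 ]
[ 6   7   0 ]
R3 <- R3 - (2)*R1:  [  0  23   4 ]
R3 <- R3 - (-23/4)*R2:  [     0      0  131/4 ]
Row echelon form:
[ 3  -8     -2 ]
[ 0  -4      5 ]
[ 0   0  131/4 ]
Nonzero rows / pivot columns: 3

rank(A) = 3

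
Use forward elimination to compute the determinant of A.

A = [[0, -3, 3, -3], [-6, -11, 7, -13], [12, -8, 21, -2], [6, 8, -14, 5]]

Forward elimination:
R1 <-> R2   (pivot in column 1 was zero)
[ -6  -11    7  -13 ]
[  0   -3    3   -3 ]
[ 12   -8   21   -2 ]
[  6    8  -14    5 ]
R3 <- R3 - (-2)*R1:  [   0  -30   35  -28 ]
R4 <- R4 - (-1)*R1:  [  0  -3  -7  -8 ]
R3 <- R3 - (10)*R2:  [ 0  0  5  2 ]
R4 <- R4 - (1)*R2:  [   0    0  -10   -5 ]
R4 <- R4 - (-2)*R3:  [  0   0   0  -1 ]
Upper-triangular form:
[ -6  -11  7  -13 ]
[  0   -3  3   -3 ]
[  0    0  5    2 ]
[  0    0  0   -1 ]
det(A) = (-1)^1 * (-6) * (-3) * (5) * (-1) = 90  (1 row swap -> sign -1)

det(A) = 90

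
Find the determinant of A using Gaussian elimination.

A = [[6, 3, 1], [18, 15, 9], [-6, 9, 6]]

Forward elimination:
R2 <- R2 - (3)*R1:  [ 0  6  6 ]
R3 <- R3 - (-1)*R1:  [  0  12   7 ]
R3 <- R3 - (2)*R2:  [  0   0  -5 ]
Upper-triangular form:
[ 6  3   1 ]
[ 0  6   6 ]
[ 0  0  -5 ]
det(A) = (-1)^0 * (6) * (6) * (-5) = -180  (0 row swaps -> sign +1)

det(A) = -180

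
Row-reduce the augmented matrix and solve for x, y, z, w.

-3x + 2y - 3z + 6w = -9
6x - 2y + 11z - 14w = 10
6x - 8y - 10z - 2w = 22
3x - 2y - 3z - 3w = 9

Forward elimination on [A|b]:
R2 <- R2 - (-2)*R1:  [  0   2   5  -2  -8 ]
R3 <- R3 - (-2)*R1:  [   0   -4  -16   10    4 ]
R4 <- R4 - (-1)*R1:  [  0   0  -6   3   0 ]
R3 <- R3 - (-2)*R2:  [   0    0   -6    6  -12 ]
R4 <- R4 - (1)*R3:  [  0   0   0  -3  12 ]
Row echelon form:
[ -3  2  -3   6  |   -9 ]
[  0  2   5  -2  |   -8 ]
[  0  0  -6   6  |  -12 ]
[  0  0   0  -3  |   12 ]
Back-substitution:
w = (12) / -3 = -4
z = (-12 - (6)*(-4)) / -6 = -2
y = (-8 - (5)*(-2) - (-2)*(-4)) / 2 = -3
x = (-9 - (2)*(-3) - (-3)*(-2) - (6)*(-4)) / -3 = -5

(-5, -3, -2, -4)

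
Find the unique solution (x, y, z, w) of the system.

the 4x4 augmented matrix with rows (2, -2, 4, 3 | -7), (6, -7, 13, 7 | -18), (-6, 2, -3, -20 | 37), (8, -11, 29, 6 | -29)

(5, 2, -1, -3)

Forward elimination on [A|b]:
R2 <- R2 - (3)*R1:  [  0  -1   1  -2   3 ]
R3 <- R3 - (-3)*R1:  [   0   -4    9  -11   16 ]
R4 <- R4 - (4)*R1:  [  0  -3  13  -6  -1 ]
R3 <- R3 - (4)*R2:  [  0   0   5  -3   4 ]
R4 <- R4 - (3)*R2:  [   0    0   10    0  -10 ]
R4 <- R4 - (2)*R3:  [   0    0    0    6  -18 ]
Row echelon form:
[ 2  -2  4   3  |   -7 ]
[ 0  -1  1  -2  |    3 ]
[ 0   0  5  -3  |    4 ]
[ 0   0  0   6  |  -18 ]
Back-substitution:
w = (-18) / 6 = -3
z = (4 - (-3)*(-3)) / 5 = -1
y = (3 - (1)*(-1) - (-2)*(-3)) / -1 = 2
x = (-7 - (-2)*(2) - (4)*(-1) - (3)*(-3)) / 2 = 5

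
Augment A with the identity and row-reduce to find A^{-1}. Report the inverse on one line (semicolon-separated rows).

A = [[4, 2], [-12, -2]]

inverse = [-1/8 -1/8; 3/4 1/4]

Gauss-Jordan on [A | I]:
R1 <- (1/4)*R1:  [   1  1/2  |  1/4    0 ]
R2 <- R2 - (-12)*R1:  [ 0  4  |  3  1 ]
R2 <- (1/4)*R2:  [   0    1  |  3/4  1/4 ]
R1 <- R1 - (1/2)*R2:  [    1     0  |  -1/8  -1/8 ]
Right block of [I | A^{-1}] is the inverse:
[ -1/8  -1/8 ]
[  3/4   1/4 ]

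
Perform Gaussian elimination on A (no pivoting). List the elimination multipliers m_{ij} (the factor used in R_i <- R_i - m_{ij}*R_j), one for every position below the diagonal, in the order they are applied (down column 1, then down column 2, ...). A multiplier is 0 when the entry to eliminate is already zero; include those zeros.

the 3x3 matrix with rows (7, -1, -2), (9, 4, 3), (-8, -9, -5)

multipliers: 9/7, -8/7, -71/37

Forward elimination:
R2 <- R2 - (9/7)*R1:  [    0  37/7  39/7 ]
R3 <- R3 - (-8/7)*R1:  [     0  -71/7  -51/7 ]
R3 <- R3 - (-71/37)*R2:  [      0       0  126/37 ]
Multipliers (in order of application): m_{21} = 9/7, m_{31} = -8/7, m_{32} = -71/37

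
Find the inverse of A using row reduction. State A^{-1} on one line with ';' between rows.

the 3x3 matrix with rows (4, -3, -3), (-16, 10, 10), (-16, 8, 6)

Gauss-Jordan on [A | I]:
R1 <- (1/4)*R1:  [    1  -3/4  -3/4  |   1/4     0     0 ]
R2 <- R2 - (-16)*R1:  [  0  -2  -2  |   4   1   0 ]
R3 <- R3 - (-16)*R1:  [  0  -4  -6  |   4   0   1 ]
R2 <- (1/-2)*R2:  [    0     1     1  |    -2  -1/2     0 ]
R1 <- R1 - (-3/4)*R2:  [    1     0     0  |  -5/4  -3/8     0 ]
R3 <- R3 - (-4)*R2:  [  0   0  -2  |  -4  -2   1 ]
R3 <- (1/-2)*R3:  [    0     0     1  |     2     1  -1/2 ]
R2 <- R2 - (1)*R3:  [    0     1     0  |    -4  -3/2   1/2 ]
Right block of [I | A^{-1}] is the inverse:
[ -5/4  -3/8     0 ]
[   -4  -3/2   1/2 ]
[    2     1  -1/2 ]

inverse = [-5/4 -3/8 0; -4 -3/2 1/2; 2 1 -1/2]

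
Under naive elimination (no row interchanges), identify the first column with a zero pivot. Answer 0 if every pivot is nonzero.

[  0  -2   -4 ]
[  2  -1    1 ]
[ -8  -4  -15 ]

first zero-pivot column = 1

Naive forward elimination:
Pivot entry (1,1) is zero but row 2 has 2 in column 1 -> naive elimination stops; a row interchange (e.g. R1 <-> R2) would be required here.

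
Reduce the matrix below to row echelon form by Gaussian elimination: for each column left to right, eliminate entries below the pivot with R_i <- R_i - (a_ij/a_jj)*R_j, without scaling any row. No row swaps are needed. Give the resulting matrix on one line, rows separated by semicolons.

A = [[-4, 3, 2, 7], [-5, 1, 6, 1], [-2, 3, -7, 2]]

Forward elimination:
R2 <- R2 - (5/4)*R1:  [     0  -11/4    7/2  -31/4 ]
R3 <- R3 - (1/2)*R1:  [    0   3/2    -8  -3/2 ]
R3 <- R3 - (-6/11)*R2:  [      0       0  -67/11  -63/11 ]
Row echelon form:
[ -4      3       2       7 ]
[  0  -11/4     7/2   -31/4 ]
[  0      0  -67/11  -63/11 ]

REF = [-4 3 2 7; 0 -11/4 7/2 -31/4; 0 0 -67/11 -63/11]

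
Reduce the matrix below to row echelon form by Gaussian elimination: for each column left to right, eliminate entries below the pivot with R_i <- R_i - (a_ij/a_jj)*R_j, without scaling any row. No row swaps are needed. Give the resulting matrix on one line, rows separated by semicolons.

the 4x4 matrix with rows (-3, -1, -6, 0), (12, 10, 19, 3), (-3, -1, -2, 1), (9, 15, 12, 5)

Forward elimination:
R2 <- R2 - (-4)*R1:  [  0   6  -5   3 ]
R3 <- R3 - (1)*R1:  [ 0  0  4  1 ]
R4 <- R4 - (-3)*R1:  [  0  12  -6   5 ]
R4 <- R4 - (2)*R2:  [  0   0   4  -1 ]
R4 <- R4 - (1)*R3:  [  0   0   0  -2 ]
Row echelon form:
[ -3  -1  -6   0 ]
[  0   6  -5   3 ]
[  0   0   4   1 ]
[  0   0   0  -2 ]

REF = [-3 -1 -6 0; 0 6 -5 3; 0 0 4 1; 0 0 0 -2]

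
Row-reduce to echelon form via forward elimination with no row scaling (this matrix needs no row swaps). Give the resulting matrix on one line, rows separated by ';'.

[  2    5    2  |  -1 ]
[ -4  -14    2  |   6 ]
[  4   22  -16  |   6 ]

Forward elimination:
R2 <- R2 - (-2)*R1:  [  0  -4   6   4 ]
R3 <- R3 - (2)*R1:  [   0   12  -20    8 ]
R3 <- R3 - (-3)*R2:  [  0   0  -2  20 ]
Row echelon form:
[ 2   5   2  |  -1 ]
[ 0  -4   6  |   4 ]
[ 0   0  -2  |  20 ]

REF = [2 5 2 -1; 0 -4 6 4; 0 0 -2 20]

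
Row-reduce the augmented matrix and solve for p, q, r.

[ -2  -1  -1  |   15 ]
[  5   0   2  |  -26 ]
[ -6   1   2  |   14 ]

Forward elimination on [A|b]:
R2 <- R2 - (-5/2)*R1:  [    0  -5/2  -1/2  23/2 ]
R3 <- R3 - (3)*R1:  [   0    4    5  -31 ]
R3 <- R3 - (-8/5)*R2:  [     0      0   21/5  -63/5 ]
Row echelon form:
[ -2    -1    -1  |     15 ]
[  0  -5/2  -1/2  |   23/2 ]
[  0     0  21/5  |  -63/5 ]
Back-substitution:
r = (-63/5) / (21/5) = -3
q = (23/2 - (-1/2)*(-3)) / (-5/2) = -4
p = (15 - (-1)*(-4) - (-1)*(-3)) / -2 = -4

(-4, -4, -3)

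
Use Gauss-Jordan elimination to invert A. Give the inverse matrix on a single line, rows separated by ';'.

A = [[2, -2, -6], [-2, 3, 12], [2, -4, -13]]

inverse = [9/10 -1/5 -3/5; -1/5 -7/5 -6/5; 1/5 2/5 1/5]

Gauss-Jordan on [A | I]:
R1 <- (1/2)*R1:  [   1   -1   -3  |  1/2    0    0 ]
R2 <- R2 - (-2)*R1:  [ 0  1  6  |  1  1  0 ]
R3 <- R3 - (2)*R1:  [  0  -2  -7  |  -1   0   1 ]
R1 <- R1 - (-1)*R2:  [   1    0    3  |  3/2    1    0 ]
R3 <- R3 - (-2)*R2:  [ 0  0  5  |  1  2  1 ]
R3 <- (1/5)*R3:  [   0    0    1  |  1/5  2/5  1/5 ]
R1 <- R1 - (3)*R3:  [    1     0     0  |  9/10  -1/5  -3/5 ]
R2 <- R2 - (6)*R3:  [    0     1     0  |  -1/5  -7/5  -6/5 ]
Right block of [I | A^{-1}] is the inverse:
[ 9/10  -1/5  -3/5 ]
[ -1/5  -7/5  -6/5 ]
[  1/5   2/5   1/5 ]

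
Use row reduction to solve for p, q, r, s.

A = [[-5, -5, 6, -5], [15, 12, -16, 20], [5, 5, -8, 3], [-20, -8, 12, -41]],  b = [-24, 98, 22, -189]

(-2, -3, -4, 5)

Forward elimination on [A|b]:
R2 <- R2 - (-3)*R1:  [  0  -3   2   5  26 ]
R3 <- R3 - (-1)*R1:  [  0   0  -2  -2  -2 ]
R4 <- R4 - (4)*R1:  [   0   12  -12  -21  -93 ]
R4 <- R4 - (-4)*R2:  [  0   0  -4  -1  11 ]
R4 <- R4 - (2)*R3:  [  0   0   0   3  15 ]
Row echelon form:
[ -5  -5   6  -5  |  -24 ]
[  0  -3   2   5  |   26 ]
[  0   0  -2  -2  |   -2 ]
[  0   0   0   3  |   15 ]
Back-substitution:
s = (15) / 3 = 5
r = (-2 - (-2)*(5)) / -2 = -4
q = (26 - (2)*(-4) - (5)*(5)) / -3 = -3
p = (-24 - (-5)*(-3) - (6)*(-4) - (-5)*(5)) / -5 = -2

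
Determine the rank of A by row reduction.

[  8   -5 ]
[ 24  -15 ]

Row reduction:
R2 <- R2 - (3)*R1:  [ 0  0 ]
Row echelon form:
[ 8  -5 ]
[ 0   0 ]
Nonzero rows / pivot columns: 1

rank(A) = 1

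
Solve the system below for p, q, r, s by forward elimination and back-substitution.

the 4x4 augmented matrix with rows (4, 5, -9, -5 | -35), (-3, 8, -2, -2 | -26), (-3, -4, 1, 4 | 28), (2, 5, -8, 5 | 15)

(0, -2, 0, 5)

Forward elimination on [A|b]:
R2 <- R2 - (-3/4)*R1:  [      0    47/4   -35/4   -23/4  -209/4 ]
R3 <- R3 - (-3/4)*R1:  [     0   -1/4  -23/4    1/4    7/4 ]
R4 <- R4 - (1/2)*R1:  [    0   5/2  -7/2  15/2  65/2 ]
R3 <- R3 - (-1/47)*R2:  [       0        0  -279/47     6/47    30/47 ]
R4 <- R4 - (10/47)*R2:  [       0        0   -77/47   410/47  2050/47 ]
R4 <- R4 - (77/279)*R3:  [       0        0        0   808/93  4040/93 ]
Row echelon form:
[ 4     5       -9      -5  |      -35 ]
[ 0  47/4    -35/4   -23/4  |   -209/4 ]
[ 0     0  -279/47    6/47  |    30/47 ]
[ 0     0        0  808/93  |  4040/93 ]
Back-substitution:
s = (4040/93) / (808/93) = 5
r = (30/47 - (6/47)*(5)) / (-279/47) = 0
q = (-209/4 - (-35/4)*(0) - (-23/4)*(5)) / (47/4) = -2
p = (-35 - (5)*(-2) - (-9)*(0) - (-5)*(5)) / 4 = 0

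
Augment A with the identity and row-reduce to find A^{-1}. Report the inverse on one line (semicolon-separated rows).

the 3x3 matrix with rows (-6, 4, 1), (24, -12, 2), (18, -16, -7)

inverse = [-29/12 -1/4 -5/12; -17/4 -1/2 -3/4; 7/2 1/2 1/2]

Gauss-Jordan on [A | I]:
R1 <- (1/-6)*R1:  [    1  -2/3  -1/6  |  -1/6     0     0 ]
R2 <- R2 - (24)*R1:  [ 0  4  6  |  4  1  0 ]
R3 <- R3 - (18)*R1:  [  0  -4  -4  |   3   0   1 ]
R2 <- (1/4)*R2:  [   0    1  3/2  |    1  1/4    0 ]
R1 <- R1 - (-2/3)*R2:  [   1    0  5/6  |  1/2  1/6    0 ]
R3 <- R3 - (-4)*R2:  [ 0  0  2  |  7  1  1 ]
R3 <- (1/2)*R3:  [   0    0    1  |  7/2  1/2  1/2 ]
R1 <- R1 - (5/6)*R3:  [      1       0       0  |  -29/12    -1/4   -5/12 ]
R2 <- R2 - (3/2)*R3:  [     0      1      0  |  -17/4   -1/2   -3/4 ]
Right block of [I | A^{-1}] is the inverse:
[ -29/12  -1/4  -5/12 ]
[  -17/4  -1/2   -3/4 ]
[    7/2   1/2    1/2 ]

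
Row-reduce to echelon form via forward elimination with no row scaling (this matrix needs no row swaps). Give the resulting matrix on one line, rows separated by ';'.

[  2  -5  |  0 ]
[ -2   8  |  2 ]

REF = [2 -5 0; 0 3 2]

Forward elimination:
R2 <- R2 - (-1)*R1:  [ 0  3  2 ]
Row echelon form:
[ 2  -5  |  0 ]
[ 0   3  |  2 ]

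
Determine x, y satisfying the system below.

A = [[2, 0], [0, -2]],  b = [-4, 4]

Forward elimination on [A|b]:
Row echelon form:
[ 2   0  |  -4 ]
[ 0  -2  |   4 ]
Back-substitution:
y = (4) / -2 = -2
x = (-4) / 2 = -2

(-2, -2)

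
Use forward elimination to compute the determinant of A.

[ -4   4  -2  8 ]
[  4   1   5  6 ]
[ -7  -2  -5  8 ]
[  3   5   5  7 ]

Forward elimination:
R2 <- R2 - (-1)*R1:  [  0   5   3  14 ]
R3 <- R3 - (7/4)*R1:  [    0    -9  -3/2    -6 ]
R4 <- R4 - (-3/4)*R1:  [   0    8  7/2   13 ]
R3 <- R3 - (-9/5)*R2:  [     0      0  39/10   96/5 ]
R4 <- R4 - (8/5)*R2:  [      0       0  -13/10   -47/5 ]
R4 <- R4 - (-1/3)*R3:  [  0   0   0  -3 ]
Upper-triangular form:
[ -4  4     -2     8 ]
[  0  5      3    14 ]
[  0  0  39/10  96/5 ]
[  0  0      0    -3 ]
det(A) = (-1)^0 * (-4) * (5) * (39/10) * (-3) = 234  (0 row swaps -> sign +1)

det(A) = 234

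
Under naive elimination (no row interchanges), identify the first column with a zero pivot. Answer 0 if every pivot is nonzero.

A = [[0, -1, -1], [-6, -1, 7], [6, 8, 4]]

Naive forward elimination:
Pivot entry (1,1) is zero but row 2 has -6 in column 1 -> naive elimination stops; a row interchange (e.g. R1 <-> R2) would be required here.

first zero-pivot column = 1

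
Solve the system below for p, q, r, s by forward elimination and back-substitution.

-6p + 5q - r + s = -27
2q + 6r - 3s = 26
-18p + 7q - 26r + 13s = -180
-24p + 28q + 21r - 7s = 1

Forward elimination on [A|b]:
R3 <- R3 - (3)*R1:  [   0   -8  -23   10  -99 ]
R4 <- R4 - (4)*R1:  [   0    8   25  -11  109 ]
R3 <- R3 - (-4)*R2:  [  0   0   1  -2   5 ]
R4 <- R4 - (4)*R2:  [ 0  0  1  1  5 ]
R4 <- R4 - (1)*R3:  [ 0  0  0  3  0 ]
Row echelon form:
[ -6  5  -1   1  |  -27 ]
[  0  2   6  -3  |   26 ]
[  0  0   1  -2  |    5 ]
[  0  0   0   3  |    0 ]
Back-substitution:
s = (0) / 3 = 0
r = (5 - (-2)*(0)) / 1 = 5
q = (26 - (6)*(5) - (-3)*(0)) / 2 = -2
p = (-27 - (5)*(-2) - (-1)*(5) - (1)*(0)) / -6 = 2

(2, -2, 5, 0)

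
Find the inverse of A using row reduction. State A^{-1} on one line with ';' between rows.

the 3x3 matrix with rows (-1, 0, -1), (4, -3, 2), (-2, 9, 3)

inverse = [9 3 1; 16/3 5/3 2/3; -10 -3 -1]

Gauss-Jordan on [A | I]:
R1 <- (1/-1)*R1:  [  1   0   1  |  -1   0   0 ]
R2 <- R2 - (4)*R1:  [  0  -3  -2  |   4   1   0 ]
R3 <- R3 - (-2)*R1:  [  0   9   5  |  -2   0   1 ]
R2 <- (1/-3)*R2:  [    0     1   2/3  |  -4/3  -1/3     0 ]
R3 <- R3 - (9)*R2:  [  0   0  -1  |  10   3   1 ]
R3 <- (1/-1)*R3:  [   0    0    1  |  -10   -3   -1 ]
R1 <- R1 - (1)*R3:  [ 1  0  0  |  9  3  1 ]
R2 <- R2 - (2/3)*R3:  [    0     1     0  |  16/3   5/3   2/3 ]
Right block of [I | A^{-1}] is the inverse:
[    9    3    1 ]
[ 16/3  5/3  2/3 ]
[  -10   -3   -1 ]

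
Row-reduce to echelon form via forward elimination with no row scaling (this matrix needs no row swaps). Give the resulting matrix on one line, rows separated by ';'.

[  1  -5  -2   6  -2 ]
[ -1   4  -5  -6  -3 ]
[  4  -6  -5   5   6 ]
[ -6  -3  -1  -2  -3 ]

REF = [1 -5 -2 6 -2; 0 -1 -7 0 -5; 0 0 -95 -19 -56; 0 0 0 -48/5 2042/95]

Forward elimination:
R2 <- R2 - (-1)*R1:  [  0  -1  -7   0  -5 ]
R3 <- R3 - (4)*R1:  [   0   14    3  -19   14 ]
R4 <- R4 - (-6)*R1:  [   0  -33  -13   34  -15 ]
R3 <- R3 - (-14)*R2:  [   0    0  -95  -19  -56 ]
R4 <- R4 - (33)*R2:  [   0    0  218   34  150 ]
R4 <- R4 - (-218/95)*R3:  [       0        0        0    -48/5  2042/95 ]
Row echelon form:
[ 1  -5   -2      6       -2 ]
[ 0  -1   -7      0       -5 ]
[ 0   0  -95    -19      -56 ]
[ 0   0    0  -48/5  2042/95 ]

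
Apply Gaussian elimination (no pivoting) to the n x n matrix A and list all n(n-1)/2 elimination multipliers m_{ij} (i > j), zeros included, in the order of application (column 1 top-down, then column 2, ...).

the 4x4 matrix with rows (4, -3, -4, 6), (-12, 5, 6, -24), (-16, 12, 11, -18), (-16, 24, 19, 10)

Forward elimination:
R2 <- R2 - (-3)*R1:  [  0  -4  -6  -6 ]
R3 <- R3 - (-4)*R1:  [  0   0  -5   6 ]
R4 <- R4 - (-4)*R1:  [  0  12   3  34 ]
R3: entry in column 2 is already 0 -> m_{32} = 0 (no row operation needed)
R4 <- R4 - (-3)*R2:  [   0    0  -15   16 ]
R4 <- R4 - (3)*R3:  [  0   0   0  -2 ]
Multipliers (in order of application): m_{21} = -3, m_{31} = -4, m_{41} = -4, m_{32} = 0, m_{42} = -3, m_{43} = 3

multipliers: -3, -4, -4, 0, -3, 3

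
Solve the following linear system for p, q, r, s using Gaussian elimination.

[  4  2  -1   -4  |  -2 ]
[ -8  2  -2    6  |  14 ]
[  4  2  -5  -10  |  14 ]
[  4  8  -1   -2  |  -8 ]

(-1, -1, -4, 0)

Forward elimination on [A|b]:
R2 <- R2 - (-2)*R1:  [  0   6  -4  -2  10 ]
R3 <- R3 - (1)*R1:  [  0   0  -4  -6  16 ]
R4 <- R4 - (1)*R1:  [  0   6   0   2  -6 ]
R4 <- R4 - (1)*R2:  [   0    0    4    4  -16 ]
R4 <- R4 - (-1)*R3:  [  0   0   0  -2   0 ]
Row echelon form:
[ 4  2  -1  -4  |  -2 ]
[ 0  6  -4  -2  |  10 ]
[ 0  0  -4  -6  |  16 ]
[ 0  0   0  -2  |   0 ]
Back-substitution:
s = (0) / -2 = 0
r = (16 - (-6)*(0)) / -4 = -4
q = (10 - (-4)*(-4) - (-2)*(0)) / 6 = -1
p = (-2 - (2)*(-1) - (-1)*(-4) - (-4)*(0)) / 4 = -1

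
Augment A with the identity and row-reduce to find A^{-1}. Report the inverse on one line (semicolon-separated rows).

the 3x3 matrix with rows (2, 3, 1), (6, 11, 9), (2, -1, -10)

inverse = [-101/4 29/4 4; 39/2 -11/2 -3; -7 2 1]

Gauss-Jordan on [A | I]:
R1 <- (1/2)*R1:  [   1  3/2  1/2  |  1/2    0    0 ]
R2 <- R2 - (6)*R1:  [  0   2   6  |  -3   1   0 ]
R3 <- R3 - (2)*R1:  [   0   -4  -11  |   -1    0    1 ]
R2 <- (1/2)*R2:  [    0     1     3  |  -3/2   1/2     0 ]
R1 <- R1 - (3/2)*R2:  [    1     0    -4  |  11/4  -3/4     0 ]
R3 <- R3 - (-4)*R2:  [  0   0   1  |  -7   2   1 ]
R1 <- R1 - (-4)*R3:  [      1       0       0  |  -101/4    29/4       4 ]
R2 <- R2 - (3)*R3:  [     0      1      0  |   39/2  -11/2     -3 ]
Right block of [I | A^{-1}] is the inverse:
[ -101/4   29/4   4 ]
[   39/2  -11/2  -3 ]
[     -7      2   1 ]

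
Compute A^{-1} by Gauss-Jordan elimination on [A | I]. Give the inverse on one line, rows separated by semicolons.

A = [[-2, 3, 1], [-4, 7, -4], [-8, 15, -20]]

Gauss-Jordan on [A | I]:
R1 <- (1/-2)*R1:  [    1  -3/2  -1/2  |  -1/2     0     0 ]
R2 <- R2 - (-4)*R1:  [  0   1  -6  |  -2   1   0 ]
R3 <- R3 - (-8)*R1:  [   0    3  -24  |   -4    0    1 ]
R1 <- R1 - (-3/2)*R2:  [     1      0  -19/2  |   -7/2    3/2      0 ]
R3 <- R3 - (3)*R2:  [  0   0  -6  |   2  -3   1 ]
R3 <- (1/-6)*R3:  [    0     0     1  |  -1/3   1/2  -1/6 ]
R1 <- R1 - (-19/2)*R3:  [      1       0       0  |   -20/3    25/4  -19/12 ]
R2 <- R2 - (-6)*R3:  [  0   1   0  |  -4   4  -1 ]
Right block of [I | A^{-1}] is the inverse:
[ -20/3  25/4  -19/12 ]
[    -4     4      -1 ]
[  -1/3   1/2    -1/6 ]

inverse = [-20/3 25/4 -19/12; -4 4 -1; -1/3 1/2 -1/6]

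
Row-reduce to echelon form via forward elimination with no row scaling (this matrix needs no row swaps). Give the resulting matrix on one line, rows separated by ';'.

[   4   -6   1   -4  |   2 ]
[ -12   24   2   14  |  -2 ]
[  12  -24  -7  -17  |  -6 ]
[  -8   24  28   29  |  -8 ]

Forward elimination:
R2 <- R2 - (-3)*R1:  [ 0  6  5  2  4 ]
R3 <- R3 - (3)*R1:  [   0   -6  -10   -5  -12 ]
R4 <- R4 - (-2)*R1:  [  0  12  30  21  -4 ]
R3 <- R3 - (-1)*R2:  [  0   0  -5  -3  -8 ]
R4 <- R4 - (2)*R2:  [   0    0   20   17  -12 ]
R4 <- R4 - (-4)*R3:  [   0    0    0    5  -44 ]
Row echelon form:
[ 4  -6   1  -4  |    2 ]
[ 0   6   5   2  |    4 ]
[ 0   0  -5  -3  |   -8 ]
[ 0   0   0   5  |  -44 ]

REF = [4 -6 1 -4 2; 0 6 5 2 4; 0 0 -5 -3 -8; 0 0 0 5 -44]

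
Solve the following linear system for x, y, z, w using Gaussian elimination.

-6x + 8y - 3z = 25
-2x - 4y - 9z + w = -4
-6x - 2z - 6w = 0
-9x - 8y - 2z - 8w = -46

Forward elimination on [A|b]:
R2 <- R2 - (1/3)*R1:  [     0  -20/3     -8      1  -37/3 ]
R3 <- R3 - (1)*R1:  [   0   -8    1   -6  -25 ]
R4 <- R4 - (3/2)*R1:  [      0     -20     5/2      -8  -167/2 ]
R3 <- R3 - (6/5)*R2:  [     0      0   53/5  -36/5  -51/5 ]
R4 <- R4 - (3)*R2:  [     0      0   53/2    -11  -93/2 ]
R4 <- R4 - (5/2)*R3:  [   0    0    0    7  -21 ]
Row echelon form:
[ -6      8    -3      0  |     25 ]
[  0  -20/3    -8      1  |  -37/3 ]
[  0      0  53/5  -36/5  |  -51/5 ]
[  0      0     0      7  |    -21 ]
Back-substitution:
w = (-21) / 7 = -3
z = (-51/5 - (-36/5)*(-3)) / (53/5) = -3
y = (-37/3 - (-8)*(-3) - (1)*(-3)) / (-20/3) = 5
x = (25 - (8)*(5) - (-3)*(-3)) / -6 = 4

(4, 5, -3, -3)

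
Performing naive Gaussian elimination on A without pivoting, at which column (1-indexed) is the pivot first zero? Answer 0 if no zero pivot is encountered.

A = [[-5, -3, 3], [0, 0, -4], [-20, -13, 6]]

first zero-pivot column = 2

Naive forward elimination:
R3 <- R3 - (4)*R1:  [  0  -1  -6 ]
Matrix at this point:
[ -5  -3   3 ]
[  0   0  -4 ]
[  0  -1  -6 ]
Pivot entry (2,2) is zero but row 3 has -1 in column 2 -> naive elimination stops; a row interchange (e.g. R2 <-> R3) would be required here.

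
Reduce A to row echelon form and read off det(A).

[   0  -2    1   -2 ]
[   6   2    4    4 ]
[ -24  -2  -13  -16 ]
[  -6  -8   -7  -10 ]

det(A) = -432

Forward elimination:
R1 <-> R2   (pivot in column 1 was zero)
[   6   2    4    4 ]
[   0  -2    1   -2 ]
[ -24  -2  -13  -16 ]
[  -6  -8   -7  -10 ]
R3 <- R3 - (-4)*R1:  [ 0  6  3  0 ]
R4 <- R4 - (-1)*R1:  [  0  -6  -3  -6 ]
R3 <- R3 - (-3)*R2:  [  0   0   6  -6 ]
R4 <- R4 - (3)*R2:  [  0   0  -6   0 ]
R4 <- R4 - (-1)*R3:  [  0   0   0  -6 ]
Upper-triangular form:
[ 6   2  4   4 ]
[ 0  -2  1  -2 ]
[ 0   0  6  -6 ]
[ 0   0  0  -6 ]
det(A) = (-1)^1 * (6) * (-2) * (6) * (-6) = -432  (1 row swap -> sign -1)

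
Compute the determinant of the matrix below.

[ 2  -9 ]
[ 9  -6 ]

det(A) = 69

Forward elimination:
R2 <- R2 - (9/2)*R1:  [    0  69/2 ]
Upper-triangular form:
[ 2    -9 ]
[ 0  69/2 ]
det(A) = (-1)^0 * (2) * (69/2) = 69  (0 row swaps -> sign +1)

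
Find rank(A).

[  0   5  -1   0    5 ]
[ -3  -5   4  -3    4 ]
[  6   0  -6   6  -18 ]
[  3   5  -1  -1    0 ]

Row reduction:
R1 <-> R2   (pivot in column 1 was zero)
[ -3  -5   4  -3    4 ]
[  0   5  -1   0    5 ]
[  6   0  -6   6  -18 ]
[  3   5  -1  -1    0 ]
R3 <- R3 - (-2)*R1:  [   0  -10    2    0  -10 ]
R4 <- R4 - (-1)*R1:  [  0   0   3  -4   4 ]
R3 <- R3 - (-2)*R2:  [ 0  0  0  0  0 ]
R3 <-> R4   (pivot in column 3 was zero)
[ -3  -5   4  -3  4 ]
[  0   5  -1   0  5 ]
[  0   0   3  -4  4 ]
[  0   0   0   0  0 ]
Row echelon form:
[ -3  -5   4  -3  4 ]
[  0   5  -1   0  5 ]
[  0   0   3  -4  4 ]
[  0   0   0   0  0 ]
Nonzero rows / pivot columns: 3

rank(A) = 3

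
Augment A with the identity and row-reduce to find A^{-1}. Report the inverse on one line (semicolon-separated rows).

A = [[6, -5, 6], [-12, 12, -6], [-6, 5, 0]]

Gauss-Jordan on [A | I]:
R1 <- (1/6)*R1:  [    1  -5/6     1  |   1/6     0     0 ]
R2 <- R2 - (-12)*R1:  [ 0  2  6  |  2  1  0 ]
R3 <- R3 - (-6)*R1:  [ 0  0  6  |  1  0  1 ]
R2 <- (1/2)*R2:  [   0    1    3  |    1  1/2    0 ]
R1 <- R1 - (-5/6)*R2:  [    1     0   7/2  |     1  5/12     0 ]
R3 <- (1/6)*R3:  [   0    0    1  |  1/6    0  1/6 ]
R1 <- R1 - (7/2)*R3:  [     1      0      0  |   5/12   5/12  -7/12 ]
R2 <- R2 - (3)*R3:  [    0     1     0  |   1/2   1/2  -1/2 ]
Right block of [I | A^{-1}] is the inverse:
[ 5/12  5/12  -7/12 ]
[  1/2   1/2   -1/2 ]
[  1/6     0    1/6 ]

inverse = [5/12 5/12 -7/12; 1/2 1/2 -1/2; 1/6 0 1/6]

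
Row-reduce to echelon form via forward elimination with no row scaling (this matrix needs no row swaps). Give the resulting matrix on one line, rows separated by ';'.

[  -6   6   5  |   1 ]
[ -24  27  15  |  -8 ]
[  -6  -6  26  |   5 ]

Forward elimination:
R2 <- R2 - (4)*R1:  [   0    3   -5  -12 ]
R3 <- R3 - (1)*R1:  [   0  -12   21    4 ]
R3 <- R3 - (-4)*R2:  [   0    0    1  -44 ]
Row echelon form:
[ -6  6   5  |    1 ]
[  0  3  -5  |  -12 ]
[  0  0   1  |  -44 ]

REF = [-6 6 5 1; 0 3 -5 -12; 0 0 1 -44]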